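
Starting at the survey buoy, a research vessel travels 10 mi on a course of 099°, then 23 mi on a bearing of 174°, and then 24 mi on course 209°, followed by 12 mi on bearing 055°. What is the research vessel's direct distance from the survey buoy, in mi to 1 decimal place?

39.9 mi

Leg 1 (099°, 10 mi): east 10 sin 99° = 9.88, north 10 cos 99° = -1.56
Leg 2 (174°, 23 mi): east 23 sin 174° = 2.40, north 23 cos 174° = -22.87
Leg 3 (209°, 24 mi): east 24 sin 209° = -11.64, north 24 cos 209° = -20.99
Leg 4 (055°, 12 mi): east 12 sin 55° = 9.83, north 12 cos 55° = 6.88
Net: 10.48 east, -38.55 north. Distance = √((10.48)² + (-38.55)²) = 39.944 mi.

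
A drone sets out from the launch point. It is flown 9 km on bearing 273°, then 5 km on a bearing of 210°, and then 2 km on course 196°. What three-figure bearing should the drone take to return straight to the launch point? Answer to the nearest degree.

064°

Leg 1 (273°, 9 km): east 9 sin 273° = -8.99, north 9 cos 273° = 0.47
Leg 2 (210°, 5 km): east 5 sin 210° = -2.50, north 5 cos 210° = -4.33
Leg 3 (196°, 2 km): east 2 sin 196° = -0.55, north 2 cos 196° = -1.92
Net displacement: -12.04 east, -5.78 north. Direction back to start is (12.04, 5.78): bearing = atan2(12.04, 5.78) mod 360° = 64.35° ≈ 064°.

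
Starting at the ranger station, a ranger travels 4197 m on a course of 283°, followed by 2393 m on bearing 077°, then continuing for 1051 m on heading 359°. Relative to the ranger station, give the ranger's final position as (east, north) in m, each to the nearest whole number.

(-1776, 2533)

Leg 1 (283°, 4197 m): east 4197 sin 283° = -4089.43, north 4197 cos 283° = 944.12
Leg 2 (077°, 2393 m): east 2393 sin 77° = 2331.67, north 2393 cos 77° = 538.31
Leg 3 (359°, 1051 m): east 1051 sin 359° = -18.34, north 1051 cos 359° = 1050.84
Summing: -1776.11 m east, 2533.27 m north → (-1776, 2533).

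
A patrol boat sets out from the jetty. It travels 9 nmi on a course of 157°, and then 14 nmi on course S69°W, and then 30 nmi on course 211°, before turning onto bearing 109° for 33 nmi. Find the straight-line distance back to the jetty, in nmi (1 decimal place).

Leg 1 (157°, 9 nmi): east 9 sin 157° = 3.52, north 9 cos 157° = -8.28
Leg 2 (S69°W, 14 nmi): east 14 sin 249° = -13.07, north 14 cos 249° = -5.02
Leg 3 (211°, 30 nmi): east 30 sin 211° = -15.45, north 30 cos 211° = -25.72
Leg 4 (109°, 33 nmi): east 33 sin 109° = 31.20, north 33 cos 109° = -10.74
Net: 6.20 east, -49.76 north. Distance = √((6.20)² + (-49.76)²) = 50.145 nmi.

50.1 nmi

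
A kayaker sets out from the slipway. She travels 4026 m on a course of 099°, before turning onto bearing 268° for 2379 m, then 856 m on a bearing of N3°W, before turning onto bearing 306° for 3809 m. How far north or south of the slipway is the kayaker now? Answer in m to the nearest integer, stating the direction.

Leg 1 (099°, 4026 m): east 4026 sin 99° = 3976.43, north 4026 cos 99° = -629.81
Leg 2 (268°, 2379 m): east 2379 sin 268° = -2377.55, north 2379 cos 268° = -83.03
Leg 3 (N3°W, 856 m): east 856 sin 357° = -44.80, north 856 cos 357° = 854.83
Leg 4 (306°, 3809 m): east 3809 sin 306° = -3081.55, north 3809 cos 306° = 2238.87
Net north component: 2380.87 m.

2381 m north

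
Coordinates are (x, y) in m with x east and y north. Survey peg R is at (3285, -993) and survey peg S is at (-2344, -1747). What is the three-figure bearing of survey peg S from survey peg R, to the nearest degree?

262°

Δeast = -2344 − 3285 = -5629.00; Δnorth = -1747 − -993 = -754.00.
Bearing = atan2(Δeast, Δnorth) mod 360° = 262.37° ≈ 262°.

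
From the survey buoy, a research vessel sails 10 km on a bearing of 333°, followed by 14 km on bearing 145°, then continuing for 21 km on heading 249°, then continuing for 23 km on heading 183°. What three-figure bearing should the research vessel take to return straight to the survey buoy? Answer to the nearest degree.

028°

Leg 1 (333°, 10 km): east 10 sin 333° = -4.54, north 10 cos 333° = 8.91
Leg 2 (145°, 14 km): east 14 sin 145° = 8.03, north 14 cos 145° = -11.47
Leg 3 (249°, 21 km): east 21 sin 249° = -19.61, north 21 cos 249° = -7.53
Leg 4 (183°, 23 km): east 23 sin 183° = -1.20, north 23 cos 183° = -22.97
Net displacement: -17.32 east, -33.05 north. Direction back to start is (17.32, 33.05): bearing = atan2(17.32, 33.05) mod 360° = 27.65° ≈ 028°.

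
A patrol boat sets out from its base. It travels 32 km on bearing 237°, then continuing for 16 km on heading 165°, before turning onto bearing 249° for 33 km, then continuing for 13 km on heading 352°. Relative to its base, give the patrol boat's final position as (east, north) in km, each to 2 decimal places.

(-55.31, -31.84)

Leg 1 (237°, 32 km): east 32 sin 237° = -26.84, north 32 cos 237° = -17.43
Leg 2 (165°, 16 km): east 16 sin 165° = 4.14, north 16 cos 165° = -15.45
Leg 3 (249°, 33 km): east 33 sin 249° = -30.81, north 33 cos 249° = -11.83
Leg 4 (352°, 13 km): east 13 sin 352° = -1.81, north 13 cos 352° = 12.87
Summing: -55.31 km east, -31.84 km north → (-55.31, -31.84).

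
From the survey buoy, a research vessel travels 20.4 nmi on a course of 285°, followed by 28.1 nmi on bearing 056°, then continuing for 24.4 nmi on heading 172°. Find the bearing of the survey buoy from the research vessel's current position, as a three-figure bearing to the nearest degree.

294°

Leg 1 (285°, 20.4 nmi): east 20.4 sin 285° = -19.70, north 20.4 cos 285° = 5.28
Leg 2 (056°, 28.1 nmi): east 28.1 sin 56° = 23.30, north 28.1 cos 56° = 15.71
Leg 3 (172°, 24.4 nmi): east 24.4 sin 172° = 3.40, north 24.4 cos 172° = -24.16
Net displacement: 6.99 east, -3.17 north. Direction back to start is (-6.99, 3.17): bearing = atan2(-6.99, 3.17) mod 360° = 294.40° ≈ 294°.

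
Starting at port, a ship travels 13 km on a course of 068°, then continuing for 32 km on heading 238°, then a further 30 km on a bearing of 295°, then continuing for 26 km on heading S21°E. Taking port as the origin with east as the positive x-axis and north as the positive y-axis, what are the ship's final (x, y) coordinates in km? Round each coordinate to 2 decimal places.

(-32.96, -23.68)

Leg 1 (068°, 13 km): east 13 sin 68° = 12.05, north 13 cos 68° = 4.87
Leg 2 (238°, 32 km): east 32 sin 238° = -27.14, north 32 cos 238° = -16.96
Leg 3 (295°, 30 km): east 30 sin 295° = -27.19, north 30 cos 295° = 12.68
Leg 4 (S21°E, 26 km): east 26 sin 159° = 9.32, north 26 cos 159° = -24.27
Summing: -32.96 km east, -23.68 km north → (-32.96, -23.68).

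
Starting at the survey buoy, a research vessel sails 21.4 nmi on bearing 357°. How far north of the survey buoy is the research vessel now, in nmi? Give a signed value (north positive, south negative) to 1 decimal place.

21.4 nmi

Leg 1 (357°, 21.4 nmi): east 21.4 sin 357° = -1.12, north 21.4 cos 357° = 21.37
Net north component: 21.37 nmi.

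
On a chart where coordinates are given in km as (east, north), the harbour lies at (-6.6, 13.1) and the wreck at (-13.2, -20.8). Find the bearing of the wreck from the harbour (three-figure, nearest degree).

191°

Δeast = -13.2 − -6.6 = -6.60; Δnorth = -20.8 − 13.1 = -33.90.
Bearing = atan2(Δeast, Δnorth) mod 360° = 191.02° ≈ 191°.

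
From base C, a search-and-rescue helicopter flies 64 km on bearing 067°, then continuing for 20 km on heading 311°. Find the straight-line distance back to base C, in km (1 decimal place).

58.1 km

Leg 1 (067°, 64 km): east 64 sin 67° = 58.91, north 64 cos 67° = 25.01
Leg 2 (311°, 20 km): east 20 sin 311° = -15.09, north 20 cos 311° = 13.12
Net: 43.82 east, 38.13 north. Distance = √((43.82)² + (38.13)²) = 58.084 km.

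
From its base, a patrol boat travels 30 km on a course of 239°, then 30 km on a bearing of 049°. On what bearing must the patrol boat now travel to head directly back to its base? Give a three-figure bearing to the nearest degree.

144°

Leg 1 (239°, 30 km): east 30 sin 239° = -25.72, north 30 cos 239° = -15.45
Leg 2 (049°, 30 km): east 30 sin 49° = 22.64, north 30 cos 49° = 19.68
Net displacement: -3.07 east, 4.23 north. Direction back to start is (3.07, -4.23): bearing = atan2(3.07, -4.23) mod 360° = 144.00° ≈ 144°.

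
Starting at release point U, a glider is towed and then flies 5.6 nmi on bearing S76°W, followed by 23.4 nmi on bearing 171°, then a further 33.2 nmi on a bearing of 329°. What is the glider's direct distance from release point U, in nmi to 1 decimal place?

19.3 nmi

Leg 1 (S76°W, 5.6 nmi): east 5.6 sin 256° = -5.43, north 5.6 cos 256° = -1.35
Leg 2 (171°, 23.4 nmi): east 23.4 sin 171° = 3.66, north 23.4 cos 171° = -23.11
Leg 3 (329°, 33.2 nmi): east 33.2 sin 329° = -17.10, north 33.2 cos 329° = 28.46
Net: -18.87 east, 3.99 north. Distance = √((-18.87)² + (3.99)²) = 19.290 nmi.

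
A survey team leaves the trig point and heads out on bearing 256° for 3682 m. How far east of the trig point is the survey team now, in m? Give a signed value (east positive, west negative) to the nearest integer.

Leg 1 (256°, 3682 m): east 3682 sin 256° = -3572.63, north 3682 cos 256° = -890.76
Net east component: -3572.63 m.

-3573 m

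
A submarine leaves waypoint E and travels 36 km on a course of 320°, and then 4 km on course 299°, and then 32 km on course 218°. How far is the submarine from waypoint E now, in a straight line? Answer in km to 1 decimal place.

46.5 km

Leg 1 (320°, 36 km): east 36 sin 320° = -23.14, north 36 cos 320° = 27.58
Leg 2 (299°, 4 km): east 4 sin 299° = -3.50, north 4 cos 299° = 1.94
Leg 3 (218°, 32 km): east 32 sin 218° = -19.70, north 32 cos 218° = -25.22
Net: -46.34 east, 4.30 north. Distance = √((-46.34)² + (4.30)²) = 46.539 km.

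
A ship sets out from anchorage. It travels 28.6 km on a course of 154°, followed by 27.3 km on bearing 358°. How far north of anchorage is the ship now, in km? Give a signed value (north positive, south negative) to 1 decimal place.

1.6 km

Leg 1 (154°, 28.6 km): east 28.6 sin 154° = 12.54, north 28.6 cos 154° = -25.71
Leg 2 (358°, 27.3 km): east 27.3 sin 358° = -0.95, north 27.3 cos 358° = 27.28
Net north component: 1.58 km.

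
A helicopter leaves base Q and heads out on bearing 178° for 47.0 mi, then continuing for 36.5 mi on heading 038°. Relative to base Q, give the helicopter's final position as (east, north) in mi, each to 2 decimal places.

Leg 1 (178°, 47.0 mi): east 47.0 sin 178° = 1.64, north 47.0 cos 178° = -46.97
Leg 2 (038°, 36.5 mi): east 36.5 sin 38° = 22.47, north 36.5 cos 38° = 28.76
Summing: 24.11 mi east, -18.21 mi north → (24.11, -18.21).

(24.11, -18.21)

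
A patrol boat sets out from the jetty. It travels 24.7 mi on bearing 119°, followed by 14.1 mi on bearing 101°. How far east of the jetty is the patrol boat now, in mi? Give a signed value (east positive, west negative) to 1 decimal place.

35.4 mi

Leg 1 (119°, 24.7 mi): east 24.7 sin 119° = 21.60, north 24.7 cos 119° = -11.97
Leg 2 (101°, 14.1 mi): east 14.1 sin 101° = 13.84, north 14.1 cos 101° = -2.69
Net east component: 35.44 mi.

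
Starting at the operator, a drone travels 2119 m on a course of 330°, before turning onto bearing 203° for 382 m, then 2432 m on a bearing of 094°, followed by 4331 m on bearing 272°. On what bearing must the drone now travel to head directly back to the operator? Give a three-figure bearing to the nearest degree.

115°

Leg 1 (330°, 2119 m): east 2119 sin 330° = -1059.50, north 2119 cos 330° = 1835.11
Leg 2 (203°, 382 m): east 382 sin 203° = -149.26, north 382 cos 203° = -351.63
Leg 3 (094°, 2432 m): east 2432 sin 94° = 2426.08, north 2432 cos 94° = -169.65
Leg 4 (272°, 4331 m): east 4331 sin 272° = -4328.36, north 4331 cos 272° = 151.15
Net displacement: -3111.05 east, 1464.98 north. Direction back to start is (3111.05, -1464.98): bearing = atan2(3111.05, -1464.98) mod 360° = 115.22° ≈ 115°.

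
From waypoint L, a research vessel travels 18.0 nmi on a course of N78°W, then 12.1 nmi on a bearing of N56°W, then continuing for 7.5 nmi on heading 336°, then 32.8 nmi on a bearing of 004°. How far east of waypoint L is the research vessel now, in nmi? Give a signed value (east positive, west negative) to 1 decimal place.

-28.4 nmi

Leg 1 (N78°W, 18.0 nmi): east 18.0 sin 282° = -17.61, north 18.0 cos 282° = 3.74
Leg 2 (N56°W, 12.1 nmi): east 12.1 sin 304° = -10.03, north 12.1 cos 304° = 6.77
Leg 3 (336°, 7.5 nmi): east 7.5 sin 336° = -3.05, north 7.5 cos 336° = 6.85
Leg 4 (004°, 32.8 nmi): east 32.8 sin 4° = 2.29, north 32.8 cos 4° = 32.72
Net east component: -28.40 nmi.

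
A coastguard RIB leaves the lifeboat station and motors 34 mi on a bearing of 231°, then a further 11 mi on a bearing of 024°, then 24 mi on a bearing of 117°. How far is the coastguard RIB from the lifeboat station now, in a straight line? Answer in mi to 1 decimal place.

22.3 mi

Leg 1 (231°, 34 mi): east 34 sin 231° = -26.42, north 34 cos 231° = -21.40
Leg 2 (024°, 11 mi): east 11 sin 24° = 4.47, north 11 cos 24° = 10.05
Leg 3 (117°, 24 mi): east 24 sin 117° = 21.38, north 24 cos 117° = -10.90
Net: -0.56 east, -22.24 north. Distance = √((-0.56)² + (-22.24)²) = 22.251 mi.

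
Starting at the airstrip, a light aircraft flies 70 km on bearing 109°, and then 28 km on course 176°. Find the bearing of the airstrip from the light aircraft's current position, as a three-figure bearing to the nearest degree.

Leg 1 (109°, 70 km): east 70 sin 109° = 66.19, north 70 cos 109° = -22.79
Leg 2 (176°, 28 km): east 28 sin 176° = 1.95, north 28 cos 176° = -27.93
Net displacement: 68.14 east, -50.72 north. Direction back to start is (-68.14, 50.72): bearing = atan2(-68.14, 50.72) mod 360° = 306.66° ≈ 307°.

307°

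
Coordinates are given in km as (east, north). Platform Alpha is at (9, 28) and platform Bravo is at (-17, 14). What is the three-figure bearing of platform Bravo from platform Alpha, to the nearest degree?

Δeast = -17 − 9 = -26.00; Δnorth = 14 − 28 = -14.00.
Bearing = atan2(Δeast, Δnorth) mod 360° = 241.70° ≈ 242°.

242°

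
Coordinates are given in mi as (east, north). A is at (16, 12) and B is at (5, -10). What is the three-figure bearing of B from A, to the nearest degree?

207°

Δeast = 5 − 16 = -11.00; Δnorth = -10 − 12 = -22.00.
Bearing = atan2(Δeast, Δnorth) mod 360° = 206.57° ≈ 207°.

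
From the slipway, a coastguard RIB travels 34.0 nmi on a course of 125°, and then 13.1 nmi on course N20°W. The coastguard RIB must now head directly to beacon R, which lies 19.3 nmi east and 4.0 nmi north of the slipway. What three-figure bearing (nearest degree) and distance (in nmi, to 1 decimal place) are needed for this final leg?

340°, 11.9 nmi

Leg 1 (125°, 34.0 nmi): east 34.0 sin 125° = 27.85, north 34.0 cos 125° = -19.50
Leg 2 (N20°W, 13.1 nmi): east 13.1 sin 340° = -4.48, north 13.1 cos 340° = 12.31
Current position: (23.37, -7.19). Target: (19.3, 4.0). Remaining: Δeast = -4.07, Δnorth = 11.19.
Bearing = atan2(-4.07, 11.19) mod 360° = 340.01°; distance = √((-4.07)² + (11.19)²) = 11.909 nmi.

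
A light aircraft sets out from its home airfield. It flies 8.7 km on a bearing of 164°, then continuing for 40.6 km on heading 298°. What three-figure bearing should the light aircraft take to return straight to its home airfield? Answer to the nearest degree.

Leg 1 (164°, 8.7 km): east 8.7 sin 164° = 2.40, north 8.7 cos 164° = -8.36
Leg 2 (298°, 40.6 km): east 40.6 sin 298° = -35.85, north 40.6 cos 298° = 19.06
Net displacement: -33.45 east, 10.70 north. Direction back to start is (33.45, -10.70): bearing = atan2(33.45, -10.70) mod 360° = 107.73° ≈ 108°.

108°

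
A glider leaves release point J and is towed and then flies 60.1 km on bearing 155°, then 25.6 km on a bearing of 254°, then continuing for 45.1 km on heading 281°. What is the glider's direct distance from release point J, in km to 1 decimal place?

Leg 1 (155°, 60.1 km): east 60.1 sin 155° = 25.40, north 60.1 cos 155° = -54.47
Leg 2 (254°, 25.6 km): east 25.6 sin 254° = -24.61, north 25.6 cos 254° = -7.06
Leg 3 (281°, 45.1 km): east 45.1 sin 281° = -44.27, north 45.1 cos 281° = 8.61
Net: -43.48 east, -52.92 north. Distance = √((-43.48)² + (-52.92)²) = 68.491 km.

68.5 km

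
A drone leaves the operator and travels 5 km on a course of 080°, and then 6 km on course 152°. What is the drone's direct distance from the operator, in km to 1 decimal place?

8.9 km

Leg 1 (080°, 5 km): east 5 sin 80° = 4.92, north 5 cos 80° = 0.87
Leg 2 (152°, 6 km): east 6 sin 152° = 2.82, north 6 cos 152° = -5.30
Net: 7.74 east, -4.43 north. Distance = √((7.74)² + (-4.43)²) = 8.919 km.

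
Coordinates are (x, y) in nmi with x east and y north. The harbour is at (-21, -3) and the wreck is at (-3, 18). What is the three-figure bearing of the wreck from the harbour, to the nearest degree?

041°

Δeast = -3 − -21 = 18.00; Δnorth = 18 − -3 = 21.00.
Bearing = atan2(Δeast, Δnorth) mod 360° = 40.60° ≈ 041°.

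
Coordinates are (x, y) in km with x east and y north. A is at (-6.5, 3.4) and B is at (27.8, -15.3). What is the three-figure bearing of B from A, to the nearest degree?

119°

Δeast = 27.8 − -6.5 = 34.30; Δnorth = -15.3 − 3.4 = -18.70.
Bearing = atan2(Δeast, Δnorth) mod 360° = 118.60° ≈ 119°.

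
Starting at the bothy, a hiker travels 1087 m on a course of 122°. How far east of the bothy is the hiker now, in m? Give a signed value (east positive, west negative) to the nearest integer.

Leg 1 (122°, 1087 m): east 1087 sin 122° = 921.83, north 1087 cos 122° = -576.02
Net east component: 921.83 m.

922 m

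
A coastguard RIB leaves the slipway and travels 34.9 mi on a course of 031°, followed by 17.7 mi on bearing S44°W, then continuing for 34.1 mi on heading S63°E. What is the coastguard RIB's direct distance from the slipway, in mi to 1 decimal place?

36.1 mi

Leg 1 (031°, 34.9 mi): east 34.9 sin 31° = 17.97, north 34.9 cos 31° = 29.92
Leg 2 (S44°W, 17.7 mi): east 17.7 sin 224° = -12.30, north 17.7 cos 224° = -12.73
Leg 3 (S63°E, 34.1 mi): east 34.1 sin 117° = 30.38, north 34.1 cos 117° = -15.48
Net: 36.06 east, 1.70 north. Distance = √((36.06)² + (1.70)²) = 36.103 mi.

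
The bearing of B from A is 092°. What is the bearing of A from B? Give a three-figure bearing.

272°

Back-bearing = 092° + 180° = 272°.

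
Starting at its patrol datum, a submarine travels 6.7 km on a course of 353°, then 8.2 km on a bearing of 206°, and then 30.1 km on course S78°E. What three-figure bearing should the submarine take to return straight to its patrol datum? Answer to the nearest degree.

286°

Leg 1 (353°, 6.7 km): east 6.7 sin 353° = -0.82, north 6.7 cos 353° = 6.65
Leg 2 (206°, 8.2 km): east 8.2 sin 206° = -3.59, north 8.2 cos 206° = -7.37
Leg 3 (S78°E, 30.1 km): east 30.1 sin 102° = 29.44, north 30.1 cos 102° = -6.26
Net displacement: 25.03 east, -6.98 north. Direction back to start is (-25.03, 6.98): bearing = atan2(-25.03, 6.98) mod 360° = 285.58° ≈ 286°.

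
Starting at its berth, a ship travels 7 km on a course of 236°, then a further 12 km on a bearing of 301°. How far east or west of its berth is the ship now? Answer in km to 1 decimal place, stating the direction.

16.1 km west

Leg 1 (236°, 7 km): east 7 sin 236° = -5.80, north 7 cos 236° = -3.91
Leg 2 (301°, 12 km): east 12 sin 301° = -10.29, north 12 cos 301° = 6.18
Net east component: -16.09 km.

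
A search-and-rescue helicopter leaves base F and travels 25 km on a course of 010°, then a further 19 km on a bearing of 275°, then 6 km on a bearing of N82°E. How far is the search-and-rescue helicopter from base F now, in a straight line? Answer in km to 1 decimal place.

Leg 1 (010°, 25 km): east 25 sin 10° = 4.34, north 25 cos 10° = 24.62
Leg 2 (275°, 19 km): east 19 sin 275° = -18.93, north 19 cos 275° = 1.66
Leg 3 (N82°E, 6 km): east 6 sin 82° = 5.94, north 6 cos 82° = 0.84
Net: -8.64 east, 27.11 north. Distance = √((-8.64)² + (27.11)²) = 28.456 km.

28.5 km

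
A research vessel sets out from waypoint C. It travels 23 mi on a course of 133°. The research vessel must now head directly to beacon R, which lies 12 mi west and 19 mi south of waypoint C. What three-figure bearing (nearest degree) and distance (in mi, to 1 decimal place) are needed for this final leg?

Leg 1 (133°, 23 mi): east 23 sin 133° = 16.82, north 23 cos 133° = -15.69
Current position: (16.82, -15.69). Target: (-12, -19). Remaining: Δeast = -28.82, Δnorth = -3.31.
Bearing = atan2(-28.82, -3.31) mod 360° = 263.44°; distance = √((-28.82)² + (-3.31)²) = 29.011 mi.

263°, 29.0 mi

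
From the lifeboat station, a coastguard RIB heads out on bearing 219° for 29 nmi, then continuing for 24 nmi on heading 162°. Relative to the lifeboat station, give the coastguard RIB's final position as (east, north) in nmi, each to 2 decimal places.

Leg 1 (219°, 29 nmi): east 29 sin 219° = -18.25, north 29 cos 219° = -22.54
Leg 2 (162°, 24 nmi): east 24 sin 162° = 7.42, north 24 cos 162° = -22.83
Summing: -10.83 nmi east, -45.36 nmi north → (-10.83, -45.36).

(-10.83, -45.36)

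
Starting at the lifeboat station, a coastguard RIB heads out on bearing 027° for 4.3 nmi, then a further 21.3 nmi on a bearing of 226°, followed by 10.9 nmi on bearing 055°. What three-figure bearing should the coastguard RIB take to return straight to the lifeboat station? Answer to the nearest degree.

Leg 1 (027°, 4.3 nmi): east 4.3 sin 27° = 1.95, north 4.3 cos 27° = 3.83
Leg 2 (226°, 21.3 nmi): east 21.3 sin 226° = -15.32, north 21.3 cos 226° = -14.80
Leg 3 (055°, 10.9 nmi): east 10.9 sin 55° = 8.93, north 10.9 cos 55° = 6.25
Net displacement: -4.44 east, -4.71 north. Direction back to start is (4.44, 4.71): bearing = atan2(4.44, 4.71) mod 360° = 43.30° ≈ 043°.

043°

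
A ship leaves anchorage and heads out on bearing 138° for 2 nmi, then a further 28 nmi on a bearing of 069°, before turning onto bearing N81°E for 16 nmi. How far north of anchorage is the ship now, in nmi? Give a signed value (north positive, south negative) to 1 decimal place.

11.1 nmi

Leg 1 (138°, 2 nmi): east 2 sin 138° = 1.34, north 2 cos 138° = -1.49
Leg 2 (069°, 28 nmi): east 28 sin 69° = 26.14, north 28 cos 69° = 10.03
Leg 3 (N81°E, 16 nmi): east 16 sin 81° = 15.80, north 16 cos 81° = 2.50
Net north component: 11.05 nmi.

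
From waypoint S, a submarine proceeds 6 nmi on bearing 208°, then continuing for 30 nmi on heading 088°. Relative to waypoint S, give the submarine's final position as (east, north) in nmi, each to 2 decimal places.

(27.16, -4.25)

Leg 1 (208°, 6 nmi): east 6 sin 208° = -2.82, north 6 cos 208° = -5.30
Leg 2 (088°, 30 nmi): east 30 sin 88° = 29.98, north 30 cos 88° = 1.05
Summing: 27.16 nmi east, -4.25 nmi north → (27.16, -4.25).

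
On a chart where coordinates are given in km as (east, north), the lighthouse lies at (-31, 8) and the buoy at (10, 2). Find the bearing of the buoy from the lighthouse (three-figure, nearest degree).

Δeast = 10 − -31 = 41.00; Δnorth = 2 − 8 = -6.00.
Bearing = atan2(Δeast, Δnorth) mod 360° = 98.33° ≈ 098°.

098°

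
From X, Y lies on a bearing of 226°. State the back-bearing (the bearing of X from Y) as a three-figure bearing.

Back-bearing = 226° − 180° = 046°.

046°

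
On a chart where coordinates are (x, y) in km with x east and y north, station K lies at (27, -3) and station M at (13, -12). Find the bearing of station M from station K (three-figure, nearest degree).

237°

Δeast = 13 − 27 = -14.00; Δnorth = -12 − -3 = -9.00.
Bearing = atan2(Δeast, Δnorth) mod 360° = 237.26° ≈ 237°.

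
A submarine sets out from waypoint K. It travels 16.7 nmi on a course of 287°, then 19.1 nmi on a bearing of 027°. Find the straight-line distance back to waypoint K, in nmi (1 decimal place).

23.1 nmi

Leg 1 (287°, 16.7 nmi): east 16.7 sin 287° = -15.97, north 16.7 cos 287° = 4.88
Leg 2 (027°, 19.1 nmi): east 19.1 sin 27° = 8.67, north 19.1 cos 27° = 17.02
Net: -7.30 east, 21.90 north. Distance = √((-7.30)² + (21.90)²) = 23.085 nmi.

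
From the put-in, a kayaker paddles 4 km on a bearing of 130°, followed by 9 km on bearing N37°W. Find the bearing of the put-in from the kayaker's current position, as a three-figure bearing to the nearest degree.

Leg 1 (130°, 4 km): east 4 sin 130° = 3.06, north 4 cos 130° = -2.57
Leg 2 (N37°W, 9 km): east 9 sin 323° = -5.42, north 9 cos 323° = 7.19
Net displacement: -2.35 east, 4.62 north. Direction back to start is (2.35, -4.62): bearing = atan2(2.35, -4.62) mod 360° = 153.00° ≈ 153°.

153°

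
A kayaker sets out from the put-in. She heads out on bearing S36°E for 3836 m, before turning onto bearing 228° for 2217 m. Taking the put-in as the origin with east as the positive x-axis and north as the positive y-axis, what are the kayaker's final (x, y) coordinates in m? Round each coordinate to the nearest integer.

Leg 1 (S36°E, 3836 m): east 3836 sin 144° = 2254.74, north 3836 cos 144° = -3103.39
Leg 2 (228°, 2217 m): east 2217 sin 228° = -1647.55, north 2217 cos 228° = -1483.46
Summing: 607.19 m east, -4586.85 m north → (607, -4587).

(607, -4587)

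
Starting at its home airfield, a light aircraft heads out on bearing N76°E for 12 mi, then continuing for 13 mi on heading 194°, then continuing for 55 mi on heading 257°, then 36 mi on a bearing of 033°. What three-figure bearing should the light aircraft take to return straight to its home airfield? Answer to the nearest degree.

108°

Leg 1 (N76°E, 12 mi): east 12 sin 76° = 11.64, north 12 cos 76° = 2.90
Leg 2 (194°, 13 mi): east 13 sin 194° = -3.14, north 13 cos 194° = -12.61
Leg 3 (257°, 55 mi): east 55 sin 257° = -53.59, north 55 cos 257° = -12.37
Leg 4 (033°, 36 mi): east 36 sin 33° = 19.61, north 36 cos 33° = 30.19
Net displacement: -25.48 east, 8.11 north. Direction back to start is (25.48, -8.11): bearing = atan2(25.48, -8.11) mod 360° = 107.65° ≈ 108°.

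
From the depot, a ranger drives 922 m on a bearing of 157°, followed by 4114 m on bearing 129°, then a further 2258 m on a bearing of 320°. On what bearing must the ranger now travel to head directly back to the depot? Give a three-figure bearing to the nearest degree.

309°

Leg 1 (157°, 922 m): east 922 sin 157° = 360.25, north 922 cos 157° = -848.71
Leg 2 (129°, 4114 m): east 4114 sin 129° = 3197.18, north 4114 cos 129° = -2589.02
Leg 3 (320°, 2258 m): east 2258 sin 320° = -1451.41, north 2258 cos 320° = 1729.73
Net displacement: 2106.02 east, -1708.00 north. Direction back to start is (-2106.02, 1708.00): bearing = atan2(-2106.02, 1708.00) mod 360° = 309.04° ≈ 309°.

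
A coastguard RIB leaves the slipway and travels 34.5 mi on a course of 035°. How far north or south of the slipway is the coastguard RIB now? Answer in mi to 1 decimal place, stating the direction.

Leg 1 (035°, 34.5 mi): east 34.5 sin 35° = 19.79, north 34.5 cos 35° = 28.26
Net north component: 28.26 mi.

28.3 mi north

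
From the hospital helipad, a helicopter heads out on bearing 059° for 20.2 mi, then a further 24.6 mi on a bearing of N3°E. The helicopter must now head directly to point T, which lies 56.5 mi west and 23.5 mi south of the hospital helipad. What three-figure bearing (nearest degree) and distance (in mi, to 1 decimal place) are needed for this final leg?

232°, 95.2 mi

Leg 1 (059°, 20.2 mi): east 20.2 sin 59° = 17.31, north 20.2 cos 59° = 10.40
Leg 2 (N3°E, 24.6 mi): east 24.6 sin 3° = 1.29, north 24.6 cos 3° = 24.57
Current position: (18.60, 34.97). Target: (-56.5, -23.5). Remaining: Δeast = -75.10, Δnorth = -58.47.
Bearing = atan2(-75.10, -58.47) mod 360° = 232.10°; distance = √((-75.10)² + (-58.47)²) = 95.179 mi.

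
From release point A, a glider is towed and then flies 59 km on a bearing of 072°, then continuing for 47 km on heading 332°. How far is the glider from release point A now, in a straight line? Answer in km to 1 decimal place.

Leg 1 (072°, 59 km): east 59 sin 72° = 56.11, north 59 cos 72° = 18.23
Leg 2 (332°, 47 km): east 47 sin 332° = -22.07, north 47 cos 332° = 41.50
Net: 34.05 east, 59.73 north. Distance = √((34.05)² + (59.73)²) = 68.753 km.

68.8 km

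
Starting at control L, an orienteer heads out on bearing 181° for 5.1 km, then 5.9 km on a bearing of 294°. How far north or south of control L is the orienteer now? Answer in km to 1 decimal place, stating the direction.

2.7 km south

Leg 1 (181°, 5.1 km): east 5.1 sin 181° = -0.09, north 5.1 cos 181° = -5.10
Leg 2 (294°, 5.9 km): east 5.9 sin 294° = -5.39, north 5.9 cos 294° = 2.40
Net north component: -2.70 km.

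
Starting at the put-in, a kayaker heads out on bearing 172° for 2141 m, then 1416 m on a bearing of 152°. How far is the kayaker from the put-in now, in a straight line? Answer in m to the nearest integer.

3505 m

Leg 1 (172°, 2141 m): east 2141 sin 172° = 297.97, north 2141 cos 172° = -2120.16
Leg 2 (152°, 1416 m): east 1416 sin 152° = 664.77, north 1416 cos 152° = -1250.25
Net: 962.74 east, -3370.42 north. Distance = √((962.74)² + (-3370.42)²) = 3505.223 m.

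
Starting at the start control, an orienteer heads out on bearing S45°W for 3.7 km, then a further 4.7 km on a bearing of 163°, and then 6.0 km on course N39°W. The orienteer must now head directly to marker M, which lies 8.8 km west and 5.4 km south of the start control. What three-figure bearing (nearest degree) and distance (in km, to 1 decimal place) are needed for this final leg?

232°, 4.8 km

Leg 1 (S45°W, 3.7 km): east 3.7 sin 225° = -2.62, north 3.7 cos 225° = -2.62
Leg 2 (163°, 4.7 km): east 4.7 sin 163° = 1.37, north 4.7 cos 163° = -4.49
Leg 3 (N39°W, 6.0 km): east 6.0 sin 321° = -3.78, north 6.0 cos 321° = 4.66
Current position: (-5.02, -2.45). Target: (-8.8, -5.4). Remaining: Δeast = -3.78, Δnorth = -2.95.
Bearing = atan2(-3.78, -2.95) mod 360° = 232.03°; distance = √((-3.78)² + (-2.95)²) = 4.798 km.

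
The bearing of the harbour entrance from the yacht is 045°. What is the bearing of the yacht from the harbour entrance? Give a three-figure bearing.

Back-bearing = 045° + 180° = 225°.

225°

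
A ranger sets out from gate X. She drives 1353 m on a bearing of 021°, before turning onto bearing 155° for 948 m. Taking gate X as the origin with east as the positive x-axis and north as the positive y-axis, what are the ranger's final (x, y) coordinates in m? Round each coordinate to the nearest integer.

(886, 404)

Leg 1 (021°, 1353 m): east 1353 sin 21° = 484.87, north 1353 cos 21° = 1263.13
Leg 2 (155°, 948 m): east 948 sin 155° = 400.64, north 948 cos 155° = -859.18
Summing: 885.51 m east, 403.95 m north → (886, 404).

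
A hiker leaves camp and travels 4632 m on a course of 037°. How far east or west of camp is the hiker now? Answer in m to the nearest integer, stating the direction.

Leg 1 (037°, 4632 m): east 4632 sin 37° = 2787.61, north 4632 cos 37° = 3699.28
Net east component: 2787.61 m.

2788 m east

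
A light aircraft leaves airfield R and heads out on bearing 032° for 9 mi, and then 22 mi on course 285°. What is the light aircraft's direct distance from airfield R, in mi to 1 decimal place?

Leg 1 (032°, 9 mi): east 9 sin 32° = 4.77, north 9 cos 32° = 7.63
Leg 2 (285°, 22 mi): east 22 sin 285° = -21.25, north 22 cos 285° = 5.69
Net: -16.48 east, 13.33 north. Distance = √((-16.48)² + (13.33)²) = 21.195 mi.

21.2 mi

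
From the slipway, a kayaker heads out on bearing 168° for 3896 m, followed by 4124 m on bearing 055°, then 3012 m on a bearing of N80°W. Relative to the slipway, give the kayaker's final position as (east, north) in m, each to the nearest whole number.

Leg 1 (168°, 3896 m): east 3896 sin 168° = 810.02, north 3896 cos 168° = -3810.86
Leg 2 (055°, 4124 m): east 4124 sin 55° = 3378.18, north 4124 cos 55° = 2365.43
Leg 3 (N80°W, 3012 m): east 3012 sin 280° = -2966.24, north 3012 cos 280° = 523.03
Summing: 1221.97 m east, -922.41 m north → (1222, -922).

(1222, -922)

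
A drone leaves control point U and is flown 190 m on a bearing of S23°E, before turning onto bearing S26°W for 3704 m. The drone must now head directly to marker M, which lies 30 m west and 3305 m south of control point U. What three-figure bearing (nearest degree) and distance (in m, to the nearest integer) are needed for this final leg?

083°, 1532 m

Leg 1 (S23°E, 190 m): east 190 sin 157° = 74.24, north 190 cos 157° = -174.90
Leg 2 (S26°W, 3704 m): east 3704 sin 206° = -1623.73, north 3704 cos 206° = -3329.13
Current position: (-1549.49, -3504.03). Target: (-30, -3305). Remaining: Δeast = 1519.49, Δnorth = 199.03.
Bearing = atan2(1519.49, 199.03) mod 360° = 82.54°; distance = √((1519.49)² + (199.03)²) = 1532.467 m.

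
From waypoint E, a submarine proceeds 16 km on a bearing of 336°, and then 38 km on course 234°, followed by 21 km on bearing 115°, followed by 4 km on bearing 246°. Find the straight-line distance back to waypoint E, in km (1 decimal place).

28.5 km

Leg 1 (336°, 16 km): east 16 sin 336° = -6.51, north 16 cos 336° = 14.62
Leg 2 (234°, 38 km): east 38 sin 234° = -30.74, north 38 cos 234° = -22.34
Leg 3 (115°, 21 km): east 21 sin 115° = 19.03, north 21 cos 115° = -8.87
Leg 4 (246°, 4 km): east 4 sin 246° = -3.65, north 4 cos 246° = -1.63
Net: -21.87 east, -18.22 north. Distance = √((-21.87)² + (-18.22)²) = 28.467 km.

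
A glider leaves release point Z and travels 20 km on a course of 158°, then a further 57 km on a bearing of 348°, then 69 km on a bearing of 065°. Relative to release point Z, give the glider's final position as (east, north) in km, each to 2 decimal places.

Leg 1 (158°, 20 km): east 20 sin 158° = 7.49, north 20 cos 158° = -18.54
Leg 2 (348°, 57 km): east 57 sin 348° = -11.85, north 57 cos 348° = 55.75
Leg 3 (065°, 69 km): east 69 sin 65° = 62.54, north 69 cos 65° = 29.16
Summing: 58.18 km east, 66.37 km north → (58.18, 66.37).

(58.18, 66.37)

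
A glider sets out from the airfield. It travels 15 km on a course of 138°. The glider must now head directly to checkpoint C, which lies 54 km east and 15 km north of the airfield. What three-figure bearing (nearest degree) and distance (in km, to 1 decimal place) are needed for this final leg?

059°, 51.2 km

Leg 1 (138°, 15 km): east 15 sin 138° = 10.04, north 15 cos 138° = -11.15
Current position: (10.04, -11.15). Target: (54, 15). Remaining: Δeast = 43.96, Δnorth = 26.15.
Bearing = atan2(43.96, 26.15) mod 360° = 59.26°; distance = √((43.96)² + (26.15)²) = 51.151 km.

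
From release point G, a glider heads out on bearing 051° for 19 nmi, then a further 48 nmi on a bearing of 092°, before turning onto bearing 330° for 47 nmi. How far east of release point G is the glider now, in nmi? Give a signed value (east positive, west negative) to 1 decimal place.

Leg 1 (051°, 19 nmi): east 19 sin 51° = 14.77, north 19 cos 51° = 11.96
Leg 2 (092°, 48 nmi): east 48 sin 92° = 47.97, north 48 cos 92° = -1.68
Leg 3 (330°, 47 nmi): east 47 sin 330° = -23.50, north 47 cos 330° = 40.70
Net east component: 39.24 nmi.

39.2 nmi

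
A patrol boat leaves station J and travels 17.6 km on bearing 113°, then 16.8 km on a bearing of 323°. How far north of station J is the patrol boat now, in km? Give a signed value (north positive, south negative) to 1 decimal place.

6.5 km

Leg 1 (113°, 17.6 km): east 17.6 sin 113° = 16.20, north 17.6 cos 113° = -6.88
Leg 2 (323°, 16.8 km): east 16.8 sin 323° = -10.11, north 16.8 cos 323° = 13.42
Net north component: 6.54 km.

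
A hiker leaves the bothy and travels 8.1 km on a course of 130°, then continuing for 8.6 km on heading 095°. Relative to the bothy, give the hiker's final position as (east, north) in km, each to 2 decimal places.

(14.77, -5.96)

Leg 1 (130°, 8.1 km): east 8.1 sin 130° = 6.20, north 8.1 cos 130° = -5.21
Leg 2 (095°, 8.6 km): east 8.6 sin 95° = 8.57, north 8.6 cos 95° = -0.75
Summing: 14.77 km east, -5.96 km north → (14.77, -5.96).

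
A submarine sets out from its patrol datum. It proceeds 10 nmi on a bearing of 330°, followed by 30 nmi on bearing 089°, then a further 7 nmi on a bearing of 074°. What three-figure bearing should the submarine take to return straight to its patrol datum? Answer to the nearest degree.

251°

Leg 1 (330°, 10 nmi): east 10 sin 330° = -5.00, north 10 cos 330° = 8.66
Leg 2 (089°, 30 nmi): east 30 sin 89° = 30.00, north 30 cos 89° = 0.52
Leg 3 (074°, 7 nmi): east 7 sin 74° = 6.73, north 7 cos 74° = 1.93
Net displacement: 31.72 east, 11.11 north. Direction back to start is (-31.72, -11.11): bearing = atan2(-31.72, -11.11) mod 360° = 250.69° ≈ 251°.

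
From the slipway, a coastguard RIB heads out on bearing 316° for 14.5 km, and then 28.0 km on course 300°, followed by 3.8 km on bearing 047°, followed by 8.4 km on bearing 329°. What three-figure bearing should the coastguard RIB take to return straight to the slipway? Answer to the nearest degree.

134°

Leg 1 (316°, 14.5 km): east 14.5 sin 316° = -10.07, north 14.5 cos 316° = 10.43
Leg 2 (300°, 28.0 km): east 28.0 sin 300° = -24.25, north 28.0 cos 300° = 14.00
Leg 3 (047°, 3.8 km): east 3.8 sin 47° = 2.78, north 3.8 cos 47° = 2.59
Leg 4 (329°, 8.4 km): east 8.4 sin 329° = -4.33, north 8.4 cos 329° = 7.20
Net displacement: -35.87 east, 34.22 north. Direction back to start is (35.87, -34.22): bearing = atan2(35.87, -34.22) mod 360° = 133.65° ≈ 134°.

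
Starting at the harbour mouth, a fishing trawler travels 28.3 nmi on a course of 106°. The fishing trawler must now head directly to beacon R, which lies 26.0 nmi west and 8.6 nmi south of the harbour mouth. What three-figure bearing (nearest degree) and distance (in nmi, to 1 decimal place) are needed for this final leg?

269°, 53.2 nmi

Leg 1 (106°, 28.3 nmi): east 28.3 sin 106° = 27.20, north 28.3 cos 106° = -7.80
Current position: (27.20, -7.80). Target: (-26.0, -8.6). Remaining: Δeast = -53.20, Δnorth = -0.80.
Bearing = atan2(-53.20, -0.80) mod 360° = 269.14°; distance = √((-53.20)² + (-0.80)²) = 53.210 nmi.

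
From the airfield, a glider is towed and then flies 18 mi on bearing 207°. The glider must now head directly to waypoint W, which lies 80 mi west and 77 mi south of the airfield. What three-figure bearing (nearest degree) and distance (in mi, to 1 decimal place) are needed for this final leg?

230°, 94.2 mi

Leg 1 (207°, 18 mi): east 18 sin 207° = -8.17, north 18 cos 207° = -16.04
Current position: (-8.17, -16.04). Target: (-80, -77). Remaining: Δeast = -71.83, Δnorth = -60.96.
Bearing = atan2(-71.83, -60.96) mod 360° = 229.68°; distance = √((-71.83)² + (-60.96)²) = 94.211 mi.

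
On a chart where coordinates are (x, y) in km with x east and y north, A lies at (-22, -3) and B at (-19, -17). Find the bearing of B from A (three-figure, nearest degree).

Δeast = -19 − -22 = 3.00; Δnorth = -17 − -3 = -14.00.
Bearing = atan2(Δeast, Δnorth) mod 360° = 167.91° ≈ 168°.

168°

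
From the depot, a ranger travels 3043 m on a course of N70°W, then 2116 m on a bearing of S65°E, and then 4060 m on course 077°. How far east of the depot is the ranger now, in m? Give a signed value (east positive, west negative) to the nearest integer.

3014 m

Leg 1 (N70°W, 3043 m): east 3043 sin 290° = -2859.48, north 3043 cos 290° = 1040.77
Leg 2 (S65°E, 2116 m): east 2116 sin 115° = 1917.75, north 2116 cos 115° = -894.26
Leg 3 (077°, 4060 m): east 4060 sin 77° = 3955.94, north 4060 cos 77° = 913.30
Net east component: 3014.21 m.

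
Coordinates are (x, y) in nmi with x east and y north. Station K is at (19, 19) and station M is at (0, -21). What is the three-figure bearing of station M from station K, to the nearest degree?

205°

Δeast = 0 − 19 = -19.00; Δnorth = -21 − 19 = -40.00.
Bearing = atan2(Δeast, Δnorth) mod 360° = 205.41° ≈ 205°.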